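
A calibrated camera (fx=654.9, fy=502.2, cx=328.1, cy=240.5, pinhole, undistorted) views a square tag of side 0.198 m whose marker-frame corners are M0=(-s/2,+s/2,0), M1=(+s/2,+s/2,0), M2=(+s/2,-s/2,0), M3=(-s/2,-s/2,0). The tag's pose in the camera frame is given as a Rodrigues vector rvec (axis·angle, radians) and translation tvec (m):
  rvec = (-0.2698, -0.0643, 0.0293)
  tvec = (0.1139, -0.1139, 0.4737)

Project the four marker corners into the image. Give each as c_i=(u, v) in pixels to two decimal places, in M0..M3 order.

Intrinsics K: fx=654.9, fy=502.2, cx=328.1, cy=240.5
Marker side s = 0.198 m; corners in marker frame (Z=0):
  M0 = (-0.0990, +0.0990, 0)
  M1 = (+0.0990, +0.0990, 0)
  M2 = (+0.0990, -0.0990, 0)
  M3 = (-0.0990, -0.0990, 0)
rvec = (-0.2698, -0.0643, 0.0293), |rvec| = θ = 0.27890 rad = 15.980°
Rodrigues: sinθ=0.27530, 1−cosθ=0.03864; R = I + sinθ·[k]× + (1−cosθ)·[k]×²:
    [+0.99752 -0.02030 -0.06740]
    [+0.03754 +0.96341 +0.26538]
    [+0.05954 -0.26725 +0.96179]
t = (0.1139, -0.1139, 0.4737) m
M0: Pc = R·M0+t = (+0.01314, -0.02224, +0.44135); u = 654.9·(+0.01314)/0.44135 + 328.1 = 347.5913, v = 502.2·(-0.02224)/0.44135 + 240.5 = 215.1952
M1: Pc = R·M1+t = (+0.21064, -0.01481, +0.45314); u = 654.9·(+0.21064)/0.45314 + 328.1 = 632.5357, v = 502.2·(-0.01481)/0.45314 + 240.5 = 224.0912
M2: Pc = R·M2+t = (+0.21466, -0.20556, +0.50605); u = 654.9·(+0.21466)/0.50605 + 328.1 = 605.9047, v = 502.2·(-0.20556)/0.50605 + 240.5 = 36.5035
M3: Pc = R·M3+t = (+0.01716, -0.21299, +0.49426); u = 654.9·(+0.01716)/0.49426 + 328.1 = 350.8312, v = 502.2·(-0.21299)/0.49426 + 240.5 = 24.0855

c0=(347.59, 215.20) c1=(632.54, 224.09) c2=(605.90, 36.50) c3=(350.83, 24.09)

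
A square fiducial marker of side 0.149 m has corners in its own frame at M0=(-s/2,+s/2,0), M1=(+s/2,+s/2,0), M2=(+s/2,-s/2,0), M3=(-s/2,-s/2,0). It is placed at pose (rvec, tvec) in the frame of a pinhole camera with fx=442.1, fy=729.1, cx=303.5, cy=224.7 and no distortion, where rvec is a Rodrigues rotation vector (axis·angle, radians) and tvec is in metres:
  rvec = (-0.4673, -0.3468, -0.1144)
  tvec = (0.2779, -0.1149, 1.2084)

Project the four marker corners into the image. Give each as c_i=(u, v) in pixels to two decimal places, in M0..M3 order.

c0=(388.83, 195.17) c1=(436.31, 193.83) c2=(420.02, 119.20) c3=(374.30, 117.24)

Intrinsics K: fx=442.1, fy=729.1, cx=303.5, cy=224.7
Marker side s = 0.149 m; corners in marker frame (Z=0):
  M0 = (-0.0745, +0.0745, 0)
  M1 = (+0.0745, +0.0745, 0)
  M2 = (+0.0745, -0.0745, 0)
  M3 = (-0.0745, -0.0745, 0)
rvec = (-0.4673, -0.3468, -0.1144), |rvec| = θ = 0.59307 rad = 33.980°
Rodrigues: sinθ=0.55891, 1−cosθ=0.17077; R = I + sinθ·[k]× + (1−cosθ)·[k]×²:
    [+0.93525 +0.18649 -0.30087]
    [-0.02913 +0.88762 +0.45965]
    [+0.35278 -0.42112 +0.83559]
t = (0.2779, -0.1149, 1.2084) m
M0: Pc = R·M0+t = (+0.22212, -0.04660, +1.15074); u = 442.1·(+0.22212)/1.15074 + 303.5 = 388.8344, v = 729.1·(-0.04660)/1.15074 + 224.7 = 195.1735
M1: Pc = R·M1+t = (+0.36147, -0.05094, +1.20331); u = 442.1·(+0.36147)/1.20331 + 303.5 = 436.3054, v = 729.1·(-0.05094)/1.20331 + 224.7 = 193.8336
M2: Pc = R·M2+t = (+0.33368, -0.18320, +1.26606); u = 442.1·(+0.33368)/1.26606 + 303.5 = 420.0202, v = 729.1·(-0.18320)/1.26606 + 224.7 = 119.1993
M3: Pc = R·M3+t = (+0.19433, -0.17886, +1.21349); u = 442.1·(+0.19433)/1.21349 + 303.5 = 374.2984, v = 729.1·(-0.17886)/1.21349 + 224.7 = 117.2371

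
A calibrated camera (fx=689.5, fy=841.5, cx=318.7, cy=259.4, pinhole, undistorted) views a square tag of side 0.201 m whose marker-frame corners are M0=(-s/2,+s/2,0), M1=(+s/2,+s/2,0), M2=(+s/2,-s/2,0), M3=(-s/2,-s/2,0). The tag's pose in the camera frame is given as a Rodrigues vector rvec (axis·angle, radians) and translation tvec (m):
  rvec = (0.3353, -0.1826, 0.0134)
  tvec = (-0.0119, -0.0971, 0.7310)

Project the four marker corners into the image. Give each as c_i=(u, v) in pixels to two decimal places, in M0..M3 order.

Intrinsics K: fx=689.5, fy=841.5, cx=318.7, cy=259.4
Marker side s = 0.201 m; corners in marker frame (Z=0):
  M0 = (-0.1005, +0.1005, 0)
  M1 = (+0.1005, +0.1005, 0)
  M2 = (+0.1005, -0.1005, 0)
  M3 = (-0.1005, -0.1005, 0)
rvec = (0.3353, -0.1826, 0.0134), |rvec| = θ = 0.38203 rad = 21.889°
Rodrigues: sinθ=0.37281, 1−cosθ=0.07209; R = I + sinθ·[k]× + (1−cosθ)·[k]×²:
    [+0.98344 -0.04332 -0.17597]
    [-0.01717 +0.94438 -0.32841]
    [+0.18041 +0.32599 +0.92800]
t = (-0.0119, -0.0971, 0.7310) m
M0: Pc = R·M0+t = (-0.11509, -0.00046, +0.74563); u = 689.5·(-0.11509)/0.74563 + 318.7 = 212.2745, v = 841.5·(-0.00046)/0.74563 + 259.4 = 258.8755
M1: Pc = R·M1+t = (+0.08258, -0.00392, +0.78189); u = 689.5·(+0.08258)/0.78189 + 318.7 = 391.5239, v = 841.5·(-0.00392)/0.78189 + 259.4 = 255.1864
M2: Pc = R·M2+t = (+0.09129, -0.19374, +0.71637); u = 689.5·(+0.09129)/0.71637 + 318.7 = 406.5655, v = 841.5·(-0.19374)/0.71637 + 259.4 = 31.8242
M3: Pc = R·M3+t = (-0.10638, -0.19028, +0.68011); u = 689.5·(-0.10638)/0.68011 + 318.7 = 210.8483, v = 841.5·(-0.19028)/0.68011 + 259.4 = 23.9593

c0=(212.27, 258.88) c1=(391.52, 255.19) c2=(406.57, 31.82) c3=(210.85, 23.96)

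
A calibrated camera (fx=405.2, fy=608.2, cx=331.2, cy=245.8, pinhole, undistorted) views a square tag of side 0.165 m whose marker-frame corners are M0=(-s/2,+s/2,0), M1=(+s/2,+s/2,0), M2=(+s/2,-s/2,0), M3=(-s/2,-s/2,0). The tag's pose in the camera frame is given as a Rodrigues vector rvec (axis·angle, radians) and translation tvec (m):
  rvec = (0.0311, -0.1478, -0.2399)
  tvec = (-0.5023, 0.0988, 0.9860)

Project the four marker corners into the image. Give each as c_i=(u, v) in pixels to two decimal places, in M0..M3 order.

Intrinsics K: fx=405.2, fy=608.2, cx=331.2, cy=245.8
Marker side s = 0.165 m; corners in marker frame (Z=0):
  M0 = (-0.0825, +0.0825, 0)
  M1 = (+0.0825, +0.0825, 0)
  M2 = (+0.0825, -0.0825, 0)
  M3 = (-0.0825, -0.0825, 0)
rvec = (0.0311, -0.1478, -0.2399), |rvec| = θ = 0.28349 rad = 16.243°
Rodrigues: sinθ=0.27970, 1−cosθ=0.03991; R = I + sinθ·[k]× + (1−cosθ)·[k]×²:
    [+0.96057 +0.23442 -0.14953]
    [-0.23898 +0.97094 -0.01307]
    [+0.14212 +0.04830 +0.98867]
t = (-0.5023, 0.0988, 0.9860) m
M0: Pc = R·M0+t = (-0.56221, +0.19862, +0.97826); u = 405.2·(-0.56221)/0.97826 + 331.2 = 98.3308, v = 608.2·(+0.19862)/0.97826 + 245.8 = 369.2843
M1: Pc = R·M1+t = (-0.40371, +0.15919, +1.00171); u = 405.2·(-0.40371)/1.00171 + 331.2 = 167.8943, v = 608.2·(+0.15919)/1.00171 + 245.8 = 342.4518
M2: Pc = R·M2+t = (-0.44239, -0.00102, +0.99374); u = 405.2·(-0.44239)/0.99374 + 331.2 = 150.8134, v = 608.2·(-0.00102)/0.99374 + 245.8 = 245.1768
M3: Pc = R·M3+t = (-0.60089, +0.03841, +0.97029); u = 405.2·(-0.60089)/0.97029 + 331.2 = 80.2658, v = 608.2·(+0.03841)/0.97029 + 245.8 = 269.8787

c0=(98.33, 369.28) c1=(167.89, 342.45) c2=(150.81, 245.18) c3=(80.27, 269.88)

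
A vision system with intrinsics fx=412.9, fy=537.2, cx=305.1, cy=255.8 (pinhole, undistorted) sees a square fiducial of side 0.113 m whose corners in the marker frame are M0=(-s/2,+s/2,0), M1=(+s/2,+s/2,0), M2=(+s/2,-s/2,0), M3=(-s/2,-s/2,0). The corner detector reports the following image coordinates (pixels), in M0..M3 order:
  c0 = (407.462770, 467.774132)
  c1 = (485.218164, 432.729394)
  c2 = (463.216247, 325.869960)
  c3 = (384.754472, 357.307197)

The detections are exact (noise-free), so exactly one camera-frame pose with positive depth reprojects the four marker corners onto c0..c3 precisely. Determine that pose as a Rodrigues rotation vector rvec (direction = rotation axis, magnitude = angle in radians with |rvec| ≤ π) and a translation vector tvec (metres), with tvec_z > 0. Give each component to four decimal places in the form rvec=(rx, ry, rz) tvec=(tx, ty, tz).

rvec=(-0.0227, -0.1576, -0.2603) tvec=(0.1710, 0.1406, 0.5402)

Intrinsics K: fx=412.9, fy=537.2, cx=305.1, cy=255.8
Marker side s = 0.113 m; corners in marker frame (Z=0):
  M0 = (-0.0565, +0.0565, 0)
  M1 = (+0.0565, +0.0565, 0)
  M2 = (+0.0565, -0.0565, 0)
  M3 = (-0.0565, -0.0565, 0)
Detected image corners:
  c0 = (407.462770, 467.774132) px
  c1 = (485.218164, 432.729394) px
  c2 = (463.216247, 325.869960) px
  c3 = (384.754472, 357.307197) px
Planar DLT: solve 8×8 A·h = b for H (H[2,2]=1):
  H  [+818.57985 +196.15887 +435.80632]
  H  [-178.29649 +959.88120 +395.63391]
  H  [+0.29266 -0.00373 +1.00000]
B = K⁻¹H; ‖b₁‖=1.851329, ‖b₂‖=1.851329; λ = 2/(‖b₁‖+‖b₂‖) = 0.540153, sign → tz>0 ⇒ λ=+0.540153
r₁ = λ·B[:,0] = (+0.95405,-0.25455,+0.15808); r₂ = λ·B[:,1] = (+0.25810,+0.96612,-0.00201)
r₃ = r₁×r₂ = (-0.15221,+0.04272,+0.98742); SVD([r₁ r₂ r₃]) → R = UVᵀ:
  R  [+0.95405 +0.25810 -0.15221]
  R  [-0.25455 +0.96612 +0.04272]
  R  [+0.15808 -0.00201 +0.98742]
t = (+0.17099, +0.14060, +0.54015) m
tr R = 2.907593; θ = arccos((tr R − 1)/2) = 0.305169 rad = 17.485°
axis k = ((R−Rᵀ)₃₂, (R−Rᵀ)₁₃, (R−Rᵀ)₂₁) / (2 sinθ) = (-0.074446, -0.516365, -0.853126)
rvec = θ·k = (-0.022719, -0.157579, -0.260347)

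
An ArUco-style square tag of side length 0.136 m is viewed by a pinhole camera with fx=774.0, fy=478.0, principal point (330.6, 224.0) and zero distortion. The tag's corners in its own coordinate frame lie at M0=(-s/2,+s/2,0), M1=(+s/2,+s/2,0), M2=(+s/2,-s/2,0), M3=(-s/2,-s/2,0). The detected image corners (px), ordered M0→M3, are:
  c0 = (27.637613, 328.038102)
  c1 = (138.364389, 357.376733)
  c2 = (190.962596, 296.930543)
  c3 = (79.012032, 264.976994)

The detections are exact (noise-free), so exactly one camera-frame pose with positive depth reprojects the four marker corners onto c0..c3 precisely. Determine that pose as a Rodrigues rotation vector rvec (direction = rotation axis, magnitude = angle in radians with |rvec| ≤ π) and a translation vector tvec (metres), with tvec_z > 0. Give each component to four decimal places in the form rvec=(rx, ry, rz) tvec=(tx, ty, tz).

Intrinsics K: fx=774.0, fy=478.0, cx=330.6, cy=224.0
Marker side s = 0.136 m; corners in marker frame (Z=0):
  M0 = (-0.0680, +0.0680, 0)
  M1 = (+0.0680, +0.0680, 0)
  M2 = (+0.0680, -0.0680, 0)
  M3 = (-0.0680, -0.0680, 0)
Detected image corners:
  c0 = (27.637613, 328.038102) px
  c1 = (138.364389, 357.376733) px
  c2 = (190.962596, 296.930543) px
  c3 = (79.012032, 264.976994) px
Planar DLT: solve 8×8 A·h = b for H (H[2,2]=1):
  H  [+842.61309 -362.30342 +109.50320]
  H  [+293.88988 +511.19319 +312.44564]
  H  [+0.22022 +0.18365 +1.00000]
B = K⁻¹H; ‖b₁‖=1.139940, ‖b₂‖=1.139940; λ = 2/(‖b₁‖+‖b₂‖) = 0.877239, sign → tz>0 ⇒ λ=+0.877239
r₁ = λ·B[:,0] = (+0.87249,+0.44882,+0.19318); r₂ = λ·B[:,1] = (-0.47944,+0.86266,+0.16110)
r₃ = r₁×r₂ = (-0.09435,-0.23318,+0.96785); SVD([r₁ r₂ r₃]) → R = UVᵀ:
  R  [+0.87249 -0.47944 -0.09435]
  R  [+0.44882 +0.86266 -0.23318]
  R  [+0.19318 +0.16110 +0.96785]
t = (-0.25059, +0.16232, +0.87724) m
tr R = 2.702996; θ = arccos((tr R − 1)/2) = 0.551961 rad = 31.625°
axis k = ((R−Rᵀ)₃₂, (R−Rᵀ)₁₃, (R−Rᵀ)₂₁) / (2 sinθ) = (+0.375964, -0.274175, +0.885144)
rvec = θ·k = (+0.207518, -0.151334, +0.488565)

rvec=(0.2075, -0.1513, 0.4886) tvec=(-0.2506, 0.1623, 0.8772)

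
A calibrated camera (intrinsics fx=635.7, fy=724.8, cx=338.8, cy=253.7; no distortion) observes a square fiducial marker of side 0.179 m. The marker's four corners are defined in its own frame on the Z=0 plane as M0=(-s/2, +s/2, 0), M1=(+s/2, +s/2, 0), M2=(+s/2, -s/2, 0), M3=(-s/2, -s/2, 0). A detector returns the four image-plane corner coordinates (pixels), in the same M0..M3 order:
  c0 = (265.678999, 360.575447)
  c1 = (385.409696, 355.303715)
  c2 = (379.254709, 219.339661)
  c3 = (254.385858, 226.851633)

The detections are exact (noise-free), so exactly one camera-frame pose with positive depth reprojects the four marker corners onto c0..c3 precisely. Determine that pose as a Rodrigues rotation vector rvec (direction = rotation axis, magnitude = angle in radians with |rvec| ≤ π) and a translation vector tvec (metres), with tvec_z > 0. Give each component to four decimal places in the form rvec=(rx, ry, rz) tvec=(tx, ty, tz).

rvec=(0.2267, 0.0695, -0.0576) tvec=(-0.0262, 0.0489, 0.9251)

Intrinsics K: fx=635.7, fy=724.8, cx=338.8, cy=253.7
Marker side s = 0.179 m; corners in marker frame (Z=0):
  M0 = (-0.0895, +0.0895, 0)
  M1 = (+0.0895, +0.0895, 0)
  M2 = (+0.0895, -0.0895, 0)
  M3 = (-0.0895, -0.0895, 0)
Detected image corners:
  c0 = (265.678999, 360.575447) px
  c1 = (385.409696, 355.303715) px
  c2 = (379.254709, 219.339661) px
  c3 = (254.385858, 226.851633) px
Planar DLT: solve 8×8 A·h = b for H (H[2,2]=1):
  H  [+656.78179 +126.09176 +320.83065]
  H  [-59.22570 +823.14652 +291.99224]
  H  [-0.08141 +0.24052 +1.00000]
B = K⁻¹H; ‖b₁‖=1.080937, ‖b₂‖=1.080937; λ = 2/(‖b₁‖+‖b₂‖) = 0.925123, sign → tz>0 ⇒ λ=+0.925123
r₁ = λ·B[:,0] = (+0.99594,-0.04923,-0.07532); r₂ = λ·B[:,1] = (+0.06491,+0.97277,+0.22251)
r₃ = r₁×r₂ = (+0.06231,-0.22649,+0.97202); SVD([r₁ r₂ r₃]) → R = UVᵀ:
  R  [+0.99594 +0.06491 +0.06231]
  R  [-0.04923 +0.97277 -0.22649]
  R  [-0.07532 +0.22251 +0.97202]
t = (-0.02615, +0.04888, +0.92512) m
tr R = 2.940729; θ = arccos((tr R − 1)/2) = 0.244062 rad = 13.984°
axis k = ((R−Rᵀ)₃₂, (R−Rᵀ)₁₃, (R−Rᵀ)₂₁) / (2 sinθ) = (+0.929044, +0.284771, -0.236182)
rvec = θ·k = (+0.226744, +0.069502, -0.057643)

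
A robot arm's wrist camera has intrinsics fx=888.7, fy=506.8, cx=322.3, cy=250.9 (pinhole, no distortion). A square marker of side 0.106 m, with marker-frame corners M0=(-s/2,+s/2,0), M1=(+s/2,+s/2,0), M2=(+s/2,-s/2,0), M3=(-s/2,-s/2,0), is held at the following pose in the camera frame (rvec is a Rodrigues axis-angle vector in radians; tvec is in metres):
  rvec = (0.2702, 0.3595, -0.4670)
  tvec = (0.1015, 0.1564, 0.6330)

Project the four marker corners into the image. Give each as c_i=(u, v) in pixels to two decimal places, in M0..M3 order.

Intrinsics K: fx=888.7, fy=506.8, cx=322.3, cy=250.9
Marker side s = 0.106 m; corners in marker frame (Z=0):
  M0 = (-0.0530, +0.0530, 0)
  M1 = (+0.0530, +0.0530, 0)
  M2 = (+0.0530, -0.0530, 0)
  M3 = (-0.0530, -0.0530, 0)
rvec = (0.2702, 0.3595, -0.4670), |rvec| = θ = 0.64833 rad = 37.147°
Rodrigues: sinθ=0.60386, 1−cosθ=0.20291; R = I + sinθ·[k]× + (1−cosθ)·[k]×²:
    [+0.83233 +0.48186 +0.27393]
    [-0.38807 +0.85948 -0.33271]
    [-0.39575 +0.17062 +0.90237]
t = (0.1015, 0.1564, 0.6330) m
M0: Pc = R·M0+t = (+0.08292, +0.22252, +0.66302); u = 888.7·(+0.08292)/0.66302 + 322.3 = 433.4511, v = 506.8·(+0.22252)/0.66302 + 250.9 = 420.9909
M1: Pc = R·M1+t = (+0.17115, +0.18138, +0.62107); u = 888.7·(+0.17115)/0.62107 + 322.3 = 567.2052, v = 506.8·(+0.18138)/0.62107 + 250.9 = 398.9122
M2: Pc = R·M2+t = (+0.12008, +0.09028, +0.60298); u = 888.7·(+0.12008)/0.60298 + 322.3 = 499.2720, v = 506.8·(+0.09028)/0.60298 + 250.9 = 326.7791
M3: Pc = R·M3+t = (+0.03185, +0.13142, +0.64493); u = 888.7·(+0.03185)/0.64493 + 322.3 = 366.1857, v = 506.8·(+0.13142)/0.64493 + 250.9 = 354.1689

c0=(433.45, 420.99) c1=(567.21, 398.91) c2=(499.27, 326.78) c3=(366.19, 354.17)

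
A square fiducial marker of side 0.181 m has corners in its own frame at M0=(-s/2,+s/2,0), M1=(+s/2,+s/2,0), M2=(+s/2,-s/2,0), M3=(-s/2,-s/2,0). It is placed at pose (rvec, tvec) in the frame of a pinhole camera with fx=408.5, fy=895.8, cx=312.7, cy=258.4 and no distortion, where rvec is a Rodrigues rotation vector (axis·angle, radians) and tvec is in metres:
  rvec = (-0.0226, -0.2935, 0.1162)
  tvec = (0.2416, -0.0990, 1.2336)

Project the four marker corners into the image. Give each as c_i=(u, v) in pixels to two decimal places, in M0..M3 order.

Intrinsics K: fx=408.5, fy=895.8, cx=312.7, cy=258.4
Marker side s = 0.181 m; corners in marker frame (Z=0):
  M0 = (-0.0905, +0.0905, 0)
  M1 = (+0.0905, +0.0905, 0)
  M2 = (+0.0905, -0.0905, 0)
  M3 = (-0.0905, -0.0905, 0)
rvec = (-0.0226, -0.2935, 0.1162), |rvec| = θ = 0.31647 rad = 18.133°
Rodrigues: sinθ=0.31122, 1−cosθ=0.04966; R = I + sinθ·[k]× + (1−cosθ)·[k]×²:
    [+0.95059 -0.11098 -0.28993]
    [+0.11756 +0.99305 +0.00531]
    [+0.28732 -0.03914 +0.95703]
t = (0.2416, -0.0990, 1.2336) m
M0: Pc = R·M0+t = (+0.14553, -0.01977, +1.20406); u = 408.5·(+0.14553)/1.20406 + 312.7 = 362.0732, v = 895.8·(-0.01977)/1.20406 + 258.4 = 243.6930
M1: Pc = R·M1+t = (+0.31758, +0.00151, +1.25606); u = 408.5·(+0.31758)/1.25606 + 312.7 = 415.9859, v = 895.8·(+0.00151)/1.25606 + 258.4 = 259.4771
M2: Pc = R·M2+t = (+0.33767, -0.17823, +1.26314); u = 408.5·(+0.33767)/1.26314 + 312.7 = 421.9030, v = 895.8·(-0.17823)/1.26314 + 258.4 = 132.0009
M3: Pc = R·M3+t = (+0.16562, -0.19951, +1.21114); u = 408.5·(+0.16562)/1.21114 + 312.7 = 368.5597, v = 895.8·(-0.19951)/1.21114 + 258.4 = 110.8354

c0=(362.07, 243.69) c1=(415.99, 259.48) c2=(421.90, 132.00) c3=(368.56, 110.84)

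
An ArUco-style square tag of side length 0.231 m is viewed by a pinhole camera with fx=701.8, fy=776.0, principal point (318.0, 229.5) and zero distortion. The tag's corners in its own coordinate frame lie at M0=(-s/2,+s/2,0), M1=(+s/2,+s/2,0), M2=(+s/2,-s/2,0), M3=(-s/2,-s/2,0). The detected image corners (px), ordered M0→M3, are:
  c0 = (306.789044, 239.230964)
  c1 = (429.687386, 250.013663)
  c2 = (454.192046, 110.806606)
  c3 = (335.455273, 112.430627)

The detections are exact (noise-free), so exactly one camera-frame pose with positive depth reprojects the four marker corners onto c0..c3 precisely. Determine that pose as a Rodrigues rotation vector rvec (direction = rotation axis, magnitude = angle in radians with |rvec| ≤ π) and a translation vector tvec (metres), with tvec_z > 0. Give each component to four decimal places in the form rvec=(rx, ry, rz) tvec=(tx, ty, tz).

Intrinsics K: fx=701.8, fy=776.0, cx=318.0, cy=229.5
Marker side s = 0.231 m; corners in marker frame (Z=0):
  M0 = (-0.1155, +0.1155, 0)
  M1 = (+0.1155, +0.1155, 0)
  M2 = (+0.1155, -0.1155, 0)
  M3 = (-0.1155, -0.1155, 0)
Detected image corners:
  c0 = (306.789044, 239.230964) px
  c1 = (429.687386, 250.013663) px
  c2 = (454.192046, 110.806606) px
  c3 = (335.455273, 112.430627) px
Planar DLT: solve 8×8 A·h = b for H (H[2,2]=1):
  H  [+371.80902 -205.61061 +379.13279]
  H  [-51.38767 +532.47759 +176.20172]
  H  [-0.39568 -0.23618 +1.00000]
B = K⁻¹H; ‖b₁‖=0.813601, ‖b₂‖=0.813601; λ = 2/(‖b₁‖+‖b₂‖) = 1.229103, sign → tz>0 ⇒ λ=+1.229103
r₁ = λ·B[:,0] = (+0.87154,+0.06244,-0.48633); r₂ = λ·B[:,1] = (-0.22856,+0.92924,-0.29029)
r₃ = r₁×r₂ = (+0.43380,+0.36416,+0.82414); SVD([r₁ r₂ r₃]) → R = UVᵀ:
  R  [+0.87154 -0.22856 +0.43380]
  R  [+0.06244 +0.92924 +0.36416]
  R  [-0.48633 -0.29029 +0.82414]
t = (+0.10707, -0.08442, +1.22910) m
tr R = 2.624923; θ = arccos((tr R − 1)/2) = 0.622434 rad = 35.663°
axis k = ((R−Rᵀ)₃₂, (R−Rᵀ)₁₃, (R−Rᵀ)₂₁) / (2 sinθ) = (-0.561262, +0.789115, +0.249565)
rvec = θ·k = (-0.349349, +0.491172, +0.155338)

rvec=(-0.3493, 0.4912, 0.1553) tvec=(0.1071, -0.0844, 1.2291)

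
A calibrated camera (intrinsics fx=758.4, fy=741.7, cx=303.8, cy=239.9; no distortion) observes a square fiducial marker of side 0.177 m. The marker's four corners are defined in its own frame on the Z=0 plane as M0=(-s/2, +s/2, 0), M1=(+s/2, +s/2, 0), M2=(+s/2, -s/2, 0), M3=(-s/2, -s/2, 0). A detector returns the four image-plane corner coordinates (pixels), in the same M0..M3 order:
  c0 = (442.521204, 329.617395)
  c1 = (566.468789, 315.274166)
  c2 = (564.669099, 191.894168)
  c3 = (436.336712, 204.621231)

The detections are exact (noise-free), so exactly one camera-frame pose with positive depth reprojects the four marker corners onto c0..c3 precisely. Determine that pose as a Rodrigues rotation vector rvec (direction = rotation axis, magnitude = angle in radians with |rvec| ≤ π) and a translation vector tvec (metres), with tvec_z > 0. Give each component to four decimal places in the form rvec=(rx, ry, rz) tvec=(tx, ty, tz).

rvec=(0.1955, -0.1073, -0.0938) tvec=(0.2697, 0.0297, 1.0267)

Intrinsics K: fx=758.4, fy=741.7, cx=303.8, cy=239.9
Marker side s = 0.177 m; corners in marker frame (Z=0):
  M0 = (-0.0885, +0.0885, 0)
  M1 = (+0.0885, +0.0885, 0)
  M2 = (+0.0885, -0.0885, 0)
  M3 = (-0.0885, -0.0885, 0)
Detected image corners:
  c0 = (442.521204, 329.617395) px
  c1 = (566.468789, 315.274166) px
  c2 = (564.669099, 191.894168) px
  c3 = (436.336712, 204.621231) px
Planar DLT: solve 8×8 A·h = b for H (H[2,2]=1):
  H  [+759.98114 +119.63281 +503.06116]
  H  [-51.91786 +751.94088 +261.35786]
  H  [+0.09460 +0.19340 +1.00000]
B = K⁻¹H; ‖b₁‖=0.974028, ‖b₂‖=0.974027; λ = 2/(‖b₁‖+‖b₂‖) = 1.026665, sign → tz>0 ⇒ λ=+1.026665
r₁ = λ·B[:,0] = (+0.98990,-0.10328,+0.09713); r₂ = λ·B[:,1] = (+0.08241,+0.97662,+0.19856)
r₃ = r₁×r₂ = (-0.11536,-0.18855,+0.97527); SVD([r₁ r₂ r₃]) → R = UVᵀ:
  R  [+0.98990 +0.08241 -0.11536]
  R  [-0.10328 +0.97662 -0.18855]
  R  [+0.09713 +0.19856 +0.97527]
t = (+0.26974, +0.02970, +1.02667) m
tr R = 2.941783; θ = arccos((tr R − 1)/2) = 0.241871 rad = 13.858°
axis k = ((R−Rᵀ)₃₂, (R−Rᵀ)₁₃, (R−Rᵀ)₂₁) / (2 sinθ) = (+0.808076, -0.443568, -0.387635)
rvec = θ·k = (+0.195450, -0.107286, -0.093758)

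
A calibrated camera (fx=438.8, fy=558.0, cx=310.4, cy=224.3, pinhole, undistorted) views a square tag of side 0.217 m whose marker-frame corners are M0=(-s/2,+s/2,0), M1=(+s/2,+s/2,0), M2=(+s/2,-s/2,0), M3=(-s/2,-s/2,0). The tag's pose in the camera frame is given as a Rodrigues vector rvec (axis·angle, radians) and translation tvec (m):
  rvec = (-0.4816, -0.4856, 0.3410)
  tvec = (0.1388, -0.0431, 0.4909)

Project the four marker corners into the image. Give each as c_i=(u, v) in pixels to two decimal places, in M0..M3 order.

Intrinsics K: fx=438.8, fy=558.0, cx=310.4, cy=224.3
Marker side s = 0.217 m; corners in marker frame (Z=0):
  M0 = (-0.1085, +0.1085, 0)
  M1 = (+0.1085, +0.1085, 0)
  M2 = (+0.1085, -0.1085, 0)
  M3 = (-0.1085, -0.1085, 0)
rvec = (-0.4816, -0.4856, 0.3410), |rvec| = θ = 0.76422 rad = 43.786°
Rodrigues: sinθ=0.69197, 1−cosθ=0.27808; R = I + sinθ·[k]× + (1−cosθ)·[k]×²:
    [+0.83236 -0.19741 -0.51789]
    [+0.42011 +0.83420 +0.35723]
    [+0.36150 -0.51492 +0.77729]
t = (0.1388, -0.0431, 0.4909) m
M0: Pc = R·M0+t = (+0.02707, +0.00183, +0.39581); u = 438.8·(+0.02707)/0.39581 + 310.4 = 340.4100, v = 558.0·(+0.00183)/0.39581 + 224.3 = 226.8775
M1: Pc = R·M1+t = (+0.20769, +0.09299, +0.47425); u = 438.8·(+0.20769)/0.47425 + 310.4 = 502.5649, v = 558.0·(+0.09299)/0.47425 + 224.3 = 333.7143
M2: Pc = R·M2+t = (+0.25053, -0.08803, +0.58599); u = 438.8·(+0.25053)/0.58599 + 310.4 = 498.0012, v = 558.0·(-0.08803)/0.58599 + 224.3 = 140.4765
M3: Pc = R·M3+t = (+0.06991, -0.17919, +0.50755); u = 438.8·(+0.06991)/0.50755 + 310.4 = 370.8395, v = 558.0·(-0.17919)/0.50755 + 224.3 = 27.2934

c0=(340.41, 226.88) c1=(502.56, 333.71) c2=(498.00, 140.48) c3=(370.84, 27.29)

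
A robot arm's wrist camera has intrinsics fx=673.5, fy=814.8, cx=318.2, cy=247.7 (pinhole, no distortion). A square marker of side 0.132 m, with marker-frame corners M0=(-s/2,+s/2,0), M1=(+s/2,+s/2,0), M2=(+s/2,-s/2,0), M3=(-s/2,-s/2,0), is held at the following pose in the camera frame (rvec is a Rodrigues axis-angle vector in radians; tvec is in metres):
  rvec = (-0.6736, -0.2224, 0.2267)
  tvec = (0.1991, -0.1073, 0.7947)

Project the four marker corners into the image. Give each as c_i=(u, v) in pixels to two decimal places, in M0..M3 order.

Intrinsics K: fx=673.5, fy=814.8, cx=318.2, cy=247.7
Marker side s = 0.132 m; corners in marker frame (Z=0):
  M0 = (-0.0660, +0.0660, 0)
  M1 = (+0.0660, +0.0660, 0)
  M2 = (+0.0660, -0.0660, 0)
  M3 = (-0.0660, -0.0660, 0)
rvec = (-0.6736, -0.2224, 0.2267), |rvec| = θ = 0.74471 rad = 42.669°
Rodrigues: sinθ=0.67776, 1−cosθ=0.26471; R = I + sinθ·[k]× + (1−cosθ)·[k]×²:
    [+0.95186 -0.13481 -0.27529]
    [+0.27783 +0.75889 +0.58898]
    [+0.12952 -0.63711 +0.75982]
t = (0.1991, -0.1073, 0.7947) m
M0: Pc = R·M0+t = (+0.12738, -0.07555, +0.74410); u = 673.5·(+0.12738)/0.74410 + 318.2 = 433.4934, v = 814.8·(-0.07555)/0.74410 + 247.7 = 164.9726
M1: Pc = R·M1+t = (+0.25303, -0.03888, +0.76120); u = 673.5·(+0.25303)/0.76120 + 318.2 = 542.0737, v = 814.8·(-0.03888)/0.76120 + 247.7 = 206.0859
M2: Pc = R·M2+t = (+0.27082, -0.13905, +0.84530); u = 673.5·(+0.27082)/0.84530 + 318.2 = 533.9792, v = 814.8·(-0.13905)/0.84530 + 247.7 = 113.6662
M3: Pc = R·M3+t = (+0.14517, -0.17572, +0.82820); u = 673.5·(+0.14517)/0.82820 + 318.2 = 436.2574, v = 814.8·(-0.17572)/0.82820 + 247.7 = 74.8199

c0=(433.49, 164.97) c1=(542.07, 206.09) c2=(533.98, 113.67) c3=(436.26, 74.82)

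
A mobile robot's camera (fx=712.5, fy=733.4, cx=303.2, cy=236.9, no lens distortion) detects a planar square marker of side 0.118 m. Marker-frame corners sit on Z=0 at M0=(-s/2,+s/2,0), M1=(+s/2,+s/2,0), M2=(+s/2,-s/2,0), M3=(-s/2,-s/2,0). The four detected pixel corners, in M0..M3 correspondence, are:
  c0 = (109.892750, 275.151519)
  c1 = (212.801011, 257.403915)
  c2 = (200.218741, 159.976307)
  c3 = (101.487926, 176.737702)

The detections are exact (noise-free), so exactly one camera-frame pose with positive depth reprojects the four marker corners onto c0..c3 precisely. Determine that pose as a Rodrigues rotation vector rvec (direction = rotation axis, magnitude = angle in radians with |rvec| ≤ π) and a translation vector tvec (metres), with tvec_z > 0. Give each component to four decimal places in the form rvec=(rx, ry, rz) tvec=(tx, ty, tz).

Intrinsics K: fx=712.5, fy=733.4, cx=303.2, cy=236.9
Marker side s = 0.118 m; corners in marker frame (Z=0):
  M0 = (-0.0590, +0.0590, 0)
  M1 = (+0.0590, +0.0590, 0)
  M2 = (+0.0590, -0.0590, 0)
  M3 = (-0.0590, -0.0590, 0)
Detected image corners:
  c0 = (109.892750, 275.151519) px
  c1 = (212.801011, 257.403915) px
  c2 = (200.218741, 159.976307) px
  c3 = (101.487926, 176.737702) px
Planar DLT: solve 8×8 A·h = b for H (H[2,2]=1):
  H  [+857.63243 +33.76440 +156.05923]
  H  [-141.12729 +752.99991 +216.28436]
  H  [+0.02305 -0.35354 +1.00000]
B = K⁻¹H; ‖b₁‖=1.210719, ‖b₂‖=1.210719; λ = 2/(‖b₁‖+‖b₂‖) = 0.825955, sign → tz>0 ⇒ λ=+0.825955
r₁ = λ·B[:,0] = (+0.98609,-0.16509,+0.01904); r₂ = λ·B[:,1] = (+0.16340,+0.94235,-0.29201)
r₃ = r₁×r₂ = (+0.03026,+0.29106,+0.95623); SVD([r₁ r₂ r₃]) → R = UVᵀ:
  R  [+0.98609 +0.16340 +0.03026]
  R  [-0.16509 +0.94235 +0.29106]
  R  [+0.01904 -0.29201 +0.95623]
t = (-0.17057, -0.02322, +0.82596) m
tr R = 2.884673; θ = arccos((tr R − 1)/2) = 0.341251 rad = 19.552°
axis k = ((R−Rᵀ)₃₂, (R−Rᵀ)₁₃, (R−Rᵀ)₂₁) / (2 sinθ) = (-0.871124, +0.016765, -0.490776)
rvec = θ·k = (-0.297272, +0.005721, -0.167478)

rvec=(-0.2973, 0.0057, -0.1675) tvec=(-0.1706, -0.0232, 0.8260)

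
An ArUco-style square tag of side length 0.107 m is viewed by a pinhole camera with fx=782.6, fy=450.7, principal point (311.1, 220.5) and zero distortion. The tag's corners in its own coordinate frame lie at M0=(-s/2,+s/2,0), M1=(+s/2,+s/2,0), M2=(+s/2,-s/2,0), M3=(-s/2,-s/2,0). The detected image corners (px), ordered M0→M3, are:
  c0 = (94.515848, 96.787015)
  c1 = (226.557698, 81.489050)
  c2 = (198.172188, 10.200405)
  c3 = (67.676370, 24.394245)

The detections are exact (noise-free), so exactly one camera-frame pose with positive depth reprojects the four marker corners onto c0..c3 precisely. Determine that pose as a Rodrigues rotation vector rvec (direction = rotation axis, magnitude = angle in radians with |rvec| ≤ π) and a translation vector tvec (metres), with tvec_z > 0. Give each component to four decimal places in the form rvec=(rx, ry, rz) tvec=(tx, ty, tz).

Intrinsics K: fx=782.6, fy=450.7, cx=311.1, cy=220.5
Marker side s = 0.107 m; corners in marker frame (Z=0):
  M0 = (-0.0535, +0.0535, 0)
  M1 = (+0.0535, +0.0535, 0)
  M2 = (+0.0535, -0.0535, 0)
  M3 = (-0.0535, -0.0535, 0)
Detected image corners:
  c0 = (94.515848, 96.787015) px
  c1 = (226.557698, 81.489050) px
  c2 = (198.172188, 10.200405) px
  c3 = (67.676370, 24.394245) px
Planar DLT: solve 8×8 A·h = b for H (H[2,2]=1):
  H  [+1243.78518 +238.37340 +147.03864]
  H  [-131.60003 +664.21981 +52.91348]
  H  [+0.11603 -0.13448 +1.00000]
B = K⁻¹H; ‖b₁‖=1.586341, ‖b₂‖=1.586341; λ = 2/(‖b₁‖+‖b₂‖) = 0.630381, sign → tz>0 ⇒ λ=+0.630381
r₁ = λ·B[:,0] = (+0.97279,-0.21985,+0.07315); r₂ = λ·B[:,1] = (+0.22571,+0.97050,-0.08477)
r₃ = r₁×r₂ = (-0.05235,+0.09898,+0.99371); SVD([r₁ r₂ r₃]) → R = UVᵀ:
  R  [+0.97279 +0.22571 -0.05235]
  R  [-0.21985 +0.97050 +0.09898]
  R  [+0.07315 -0.08477 +0.99371]
t = (-0.13215, -0.23440, +0.63038) m
tr R = 2.936999; θ = arccos((tr R − 1)/2) = 0.251664 rad = 14.419°
axis k = ((R−Rᵀ)₃₂, (R−Rᵀ)₁₃, (R−Rᵀ)₂₁) / (2 sinθ) = (-0.368950, -0.251983, -0.894640)
rvec = θ·k = (-0.092851, -0.063415, -0.225148)

rvec=(-0.0929, -0.0634, -0.2251) tvec=(-0.1322, -0.2344, 0.6304)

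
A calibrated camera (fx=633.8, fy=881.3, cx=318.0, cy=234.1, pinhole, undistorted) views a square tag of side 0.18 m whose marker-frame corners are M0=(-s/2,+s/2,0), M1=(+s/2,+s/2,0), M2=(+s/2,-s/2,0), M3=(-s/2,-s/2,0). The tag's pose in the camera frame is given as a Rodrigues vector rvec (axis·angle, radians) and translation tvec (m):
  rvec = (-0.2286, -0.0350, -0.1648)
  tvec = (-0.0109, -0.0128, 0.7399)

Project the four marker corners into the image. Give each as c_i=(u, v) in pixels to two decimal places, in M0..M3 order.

Intrinsics K: fx=633.8, fy=881.3, cx=318.0, cy=234.1
Marker side s = 0.18 m; corners in marker frame (Z=0):
  M0 = (-0.0900, +0.0900, 0)
  M1 = (+0.0900, +0.0900, 0)
  M2 = (+0.0900, -0.0900, 0)
  M3 = (-0.0900, -0.0900, 0)
rvec = (-0.2286, -0.0350, -0.1648), |rvec| = θ = 0.28398 rad = 16.271°
Rodrigues: sinθ=0.28017, 1−cosθ=0.04005; R = I + sinθ·[k]× + (1−cosθ)·[k]×²:
    [+0.98590 +0.16657 -0.01582]
    [-0.15862 +0.96056 +0.22840]
    [+0.05324 -0.22268 +0.97344]
t = (-0.0109, -0.0128, 0.7399) m
M0: Pc = R·M0+t = (-0.08464, +0.08793, +0.71507); u = 633.8·(-0.08464)/0.71507 + 318.0 = 242.9792, v = 881.3·(+0.08793)/0.71507 + 234.1 = 342.4663
M1: Pc = R·M1+t = (+0.09282, +0.05937, +0.72465); u = 633.8·(+0.09282)/0.72465 + 318.0 = 399.1850, v = 881.3·(+0.05937)/0.72465 + 234.1 = 306.3094
M2: Pc = R·M2+t = (+0.06284, -0.11353, +0.76473); u = 633.8·(+0.06284)/0.76473 + 318.0 = 370.0811, v = 881.3·(-0.11353)/0.76473 + 234.1 = 103.2693
M3: Pc = R·M3+t = (-0.11462, -0.08497, +0.75515); u = 633.8·(-0.11462)/0.75515 + 318.0 = 221.7969, v = 881.3·(-0.08497)/0.75515 + 234.1 = 134.9303

c0=(242.98, 342.47) c1=(399.19, 306.31) c2=(370.08, 103.27) c3=(221.80, 134.93)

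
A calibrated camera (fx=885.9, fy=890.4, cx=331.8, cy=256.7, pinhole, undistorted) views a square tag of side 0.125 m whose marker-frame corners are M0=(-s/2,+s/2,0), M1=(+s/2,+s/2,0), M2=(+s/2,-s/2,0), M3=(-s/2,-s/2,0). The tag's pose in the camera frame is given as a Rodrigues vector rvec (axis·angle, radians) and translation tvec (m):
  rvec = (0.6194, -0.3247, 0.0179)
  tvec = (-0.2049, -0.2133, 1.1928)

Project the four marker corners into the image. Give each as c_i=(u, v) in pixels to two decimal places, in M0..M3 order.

c0=(133.05, 140.86) c1=(223.39, 137.25) c2=(227.49, 52.87) c3=(131.66, 53.89)

Intrinsics K: fx=885.9, fy=890.4, cx=331.8, cy=256.7
Marker side s = 0.125 m; corners in marker frame (Z=0):
  M0 = (-0.0625, +0.0625, 0)
  M1 = (+0.0625, +0.0625, 0)
  M2 = (+0.0625, -0.0625, 0)
  M3 = (-0.0625, -0.0625, 0)
rvec = (0.6194, -0.3247, 0.0179), |rvec| = θ = 0.69958 rad = 40.083°
Rodrigues: sinθ=0.64389, 1−cosθ=0.23488; R = I + sinθ·[k]× + (1−cosθ)·[k]×²:
    [+0.94925 -0.11300 -0.29353]
    [-0.08005 +0.81572 -0.57289]
    [+0.30418 +0.56731 +0.76527]
t = (-0.2049, -0.2133, 1.1928) m
M0: Pc = R·M0+t = (-0.27129, -0.15731, +1.20925); u = 885.9·(-0.27129)/1.20925 + 331.8 = 133.0512, v = 890.4·(-0.15731)/1.20925 + 256.7 = 140.8650
M1: Pc = R·M1+t = (-0.15263, -0.16732, +1.24727); u = 885.9·(-0.15263)/1.24727 + 331.8 = 223.3879, v = 890.4·(-0.16732)/1.24727 + 256.7 = 137.2529
M2: Pc = R·M2+t = (-0.13851, -0.26929, +1.17635); u = 885.9·(-0.13851)/1.17635 + 331.8 = 227.4899, v = 890.4·(-0.26929)/1.17635 + 256.7 = 52.8740
M3: Pc = R·M3+t = (-0.25717, -0.25928, +1.13833); u = 885.9·(-0.25717)/1.13833 + 331.8 = 131.6626, v = 890.4·(-0.25928)/1.13833 + 256.7 = 53.8927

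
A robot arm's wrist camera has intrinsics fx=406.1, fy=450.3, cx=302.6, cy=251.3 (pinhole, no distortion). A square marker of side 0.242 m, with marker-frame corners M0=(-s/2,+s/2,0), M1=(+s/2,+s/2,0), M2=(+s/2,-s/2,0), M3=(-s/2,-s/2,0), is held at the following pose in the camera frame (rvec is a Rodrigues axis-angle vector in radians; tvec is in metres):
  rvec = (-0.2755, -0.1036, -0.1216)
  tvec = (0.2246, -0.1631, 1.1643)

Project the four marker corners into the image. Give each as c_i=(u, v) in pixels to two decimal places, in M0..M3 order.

Intrinsics K: fx=406.1, fy=450.3, cx=302.6, cy=251.3
Marker side s = 0.242 m; corners in marker frame (Z=0):
  M0 = (-0.1210, +0.1210, 0)
  M1 = (+0.1210, +0.1210, 0)
  M2 = (+0.1210, -0.1210, 0)
  M3 = (-0.1210, -0.1210, 0)
rvec = (-0.2755, -0.1036, -0.1216), |rvec| = θ = 0.31846 rad = 18.247°
Rodrigues: sinθ=0.31311, 1−cosθ=0.05028; R = I + sinθ·[k]× + (1−cosθ)·[k]×²:
    [+0.98735 +0.13371 -0.08525]
    [-0.10540 +0.95504 +0.27711]
    [+0.11847 -0.26462 +0.95705]
t = (0.2246, -0.1631, 1.1643) m
M0: Pc = R·M0+t = (+0.12131, -0.03479, +1.11795); u = 406.1·(+0.12131)/1.11795 + 302.6 = 346.6663, v = 450.3·(-0.03479)/1.11795 + 251.3 = 237.2883
M1: Pc = R·M1+t = (+0.36025, -0.06029, +1.14662); u = 406.1·(+0.36025)/1.14662 + 302.6 = 430.1899, v = 450.3·(-0.06029)/1.14662 + 251.3 = 227.6212
M2: Pc = R·M2+t = (+0.32789, -0.29141, +1.21065); u = 406.1·(+0.32789)/1.21065 + 302.6 = 412.5872, v = 450.3·(-0.29141)/1.21065 + 251.3 = 142.9093
M3: Pc = R·M3+t = (+0.08895, -0.26591, +1.18198); u = 406.1·(+0.08895)/1.18198 + 302.6 = 333.1618, v = 450.3·(-0.26591)/1.18198 + 251.3 = 149.9980

c0=(346.67, 237.29) c1=(430.19, 227.62) c2=(412.59, 142.91) c3=(333.16, 150.00)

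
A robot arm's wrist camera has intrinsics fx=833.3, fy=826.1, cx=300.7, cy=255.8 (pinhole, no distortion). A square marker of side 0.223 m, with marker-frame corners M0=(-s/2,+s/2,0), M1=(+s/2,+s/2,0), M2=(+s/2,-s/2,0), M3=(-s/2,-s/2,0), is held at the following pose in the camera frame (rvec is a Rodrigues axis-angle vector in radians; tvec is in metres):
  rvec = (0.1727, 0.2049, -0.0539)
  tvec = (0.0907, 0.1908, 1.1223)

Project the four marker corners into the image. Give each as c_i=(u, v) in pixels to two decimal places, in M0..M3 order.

c0=(293.24, 471.92) c1=(455.49, 474.97) c2=(448.59, 314.76) c3=(281.32, 318.17)

Intrinsics K: fx=833.3, fy=826.1, cx=300.7, cy=255.8
Marker side s = 0.223 m; corners in marker frame (Z=0):
  M0 = (-0.1115, +0.1115, 0)
  M1 = (+0.1115, +0.1115, 0)
  M2 = (+0.1115, -0.1115, 0)
  M3 = (-0.1115, -0.1115, 0)
rvec = (0.1727, 0.2049, -0.0539), |rvec| = θ = 0.27334 rad = 15.661°
Rodrigues: sinθ=0.26995, 1−cosθ=0.03713; R = I + sinθ·[k]× + (1−cosθ)·[k]×²:
    [+0.97769 +0.07081 +0.19773]
    [-0.03565 +0.98374 -0.17605]
    [-0.20698 +0.16507 +0.96432]
t = (0.0907, 0.1908, 1.1223) m
M0: Pc = R·M0+t = (-0.01042, +0.30446, +1.16378); u = 833.3·(-0.01042)/1.16378 + 300.7 = 293.2410, v = 826.1·(+0.30446)/1.16378 + 255.8 = 471.9188
M1: Pc = R·M1+t = (+0.20761, +0.29651, +1.11763); u = 833.3·(+0.20761)/1.11763 + 300.7 = 455.4927, v = 826.1·(+0.29651)/1.11763 + 255.8 = 474.9684
M2: Pc = R·M2+t = (+0.19182, +0.07714, +1.08082); u = 833.3·(+0.19182)/1.08082 + 300.7 = 448.5894, v = 826.1·(+0.07714)/1.08082 + 255.8 = 314.7594
M3: Pc = R·M3+t = (-0.02621, +0.08509, +1.12697); u = 833.3·(-0.02621)/1.12697 + 300.7 = 281.3209, v = 826.1·(+0.08509)/1.12697 + 255.8 = 318.1718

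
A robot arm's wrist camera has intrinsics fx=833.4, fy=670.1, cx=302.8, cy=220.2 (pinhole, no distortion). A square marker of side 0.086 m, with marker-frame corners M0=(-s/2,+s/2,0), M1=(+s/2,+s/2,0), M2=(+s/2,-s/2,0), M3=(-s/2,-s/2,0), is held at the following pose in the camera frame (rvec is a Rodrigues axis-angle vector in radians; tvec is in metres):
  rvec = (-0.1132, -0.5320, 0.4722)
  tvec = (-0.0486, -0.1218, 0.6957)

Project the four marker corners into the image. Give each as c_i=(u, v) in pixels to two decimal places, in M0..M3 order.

c0=(179.54, 116.11) c1=(263.40, 159.62) c2=(304.34, 90.73) c3=(225.20, 44.45)

Intrinsics K: fx=833.4, fy=670.1, cx=302.8, cy=220.2
Marker side s = 0.086 m; corners in marker frame (Z=0):
  M0 = (-0.0430, +0.0430, 0)
  M1 = (+0.0430, +0.0430, 0)
  M2 = (+0.0430, -0.0430, 0)
  M3 = (-0.0430, -0.0430, 0)
rvec = (-0.1132, -0.5320, 0.4722), |rvec| = θ = 0.72029 rad = 41.269°
Rodrigues: sinθ=0.65960, 1−cosθ=0.24838; R = I + sinθ·[k]× + (1−cosθ)·[k]×²:
    [+0.75775 -0.40358 -0.51277]
    [+0.46125 +0.88712 -0.01661]
    [+0.46159 -0.22393 +0.85837]
t = (-0.0486, -0.1218, 0.6957) m
M0: Pc = R·M0+t = (-0.09854, -0.10349, +0.66622); u = 833.4·(-0.09854)/0.66622 + 302.8 = 179.5362, v = 670.1·(-0.10349)/0.66622 + 220.2 = 116.1101
M1: Pc = R·M1+t = (-0.03337, -0.06382, +0.70592); u = 833.4·(-0.03337)/0.70592 + 302.8 = 263.4029, v = 670.1·(-0.06382)/0.70592 + 220.2 = 159.6180
M2: Pc = R·M2+t = (+0.00134, -0.14011, +0.72518); u = 833.4·(+0.00134)/0.72518 + 302.8 = 304.3371, v = 670.1·(-0.14011)/0.72518 + 220.2 = 90.7292
M3: Pc = R·M3+t = (-0.06383, -0.17978, +0.68548); u = 833.4·(-0.06383)/0.68548 + 302.8 = 225.1971, v = 670.1·(-0.17978)/0.68548 + 220.2 = 44.4543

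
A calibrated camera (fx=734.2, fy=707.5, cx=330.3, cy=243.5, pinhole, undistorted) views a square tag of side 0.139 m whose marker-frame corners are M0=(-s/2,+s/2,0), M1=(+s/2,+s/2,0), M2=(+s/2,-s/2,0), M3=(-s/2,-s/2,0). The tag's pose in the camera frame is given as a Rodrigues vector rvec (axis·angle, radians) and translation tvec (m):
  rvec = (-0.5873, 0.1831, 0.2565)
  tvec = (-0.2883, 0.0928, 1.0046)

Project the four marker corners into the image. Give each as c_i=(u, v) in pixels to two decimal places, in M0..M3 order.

c0=(51.12, 340.89) c1=(143.36, 363.58) c2=(185.48, 278.04) c3=(98.23, 259.63)

Intrinsics K: fx=734.2, fy=707.5, cx=330.3, cy=243.5
Marker side s = 0.139 m; corners in marker frame (Z=0):
  M0 = (-0.0695, +0.0695, 0)
  M1 = (+0.0695, +0.0695, 0)
  M2 = (+0.0695, -0.0695, 0)
  M3 = (-0.0695, -0.0695, 0)
rvec = (-0.5873, 0.1831, 0.2565), |rvec| = θ = 0.66651 rad = 38.188°
Rodrigues: sinθ=0.61825, 1−cosθ=0.21402; R = I + sinθ·[k]× + (1−cosθ)·[k]×²:
    [+0.95215 -0.28973 +0.09727]
    [+0.18612 +0.80213 +0.56740]
    [-0.24242 -0.52215 +0.81768]
t = (-0.2883, 0.0928, 1.0046) m
M0: Pc = R·M0+t = (-0.37461, +0.13561, +0.98516); u = 734.2·(-0.37461)/0.98516 + 330.3 = 51.1172, v = 707.5·(+0.13561)/0.98516 + 243.5 = 340.8916
M1: Pc = R·M1+t = (-0.24226, +0.16148, +0.95146); u = 734.2·(-0.24226)/0.95146 + 330.3 = 143.3578, v = 707.5·(+0.16148)/0.95146 + 243.5 = 363.5779
M2: Pc = R·M2+t = (-0.20199, +0.04999, +1.02404); u = 734.2·(-0.20199)/1.02404 + 330.3 = 185.4813, v = 707.5·(+0.04999)/1.02404 + 243.5 = 278.0356
M3: Pc = R·M3+t = (-0.33434, +0.02412, +1.05774); u = 734.2·(-0.33434)/1.05774 + 330.3 = 98.2280, v = 707.5·(+0.02412)/1.05774 + 243.5 = 259.6310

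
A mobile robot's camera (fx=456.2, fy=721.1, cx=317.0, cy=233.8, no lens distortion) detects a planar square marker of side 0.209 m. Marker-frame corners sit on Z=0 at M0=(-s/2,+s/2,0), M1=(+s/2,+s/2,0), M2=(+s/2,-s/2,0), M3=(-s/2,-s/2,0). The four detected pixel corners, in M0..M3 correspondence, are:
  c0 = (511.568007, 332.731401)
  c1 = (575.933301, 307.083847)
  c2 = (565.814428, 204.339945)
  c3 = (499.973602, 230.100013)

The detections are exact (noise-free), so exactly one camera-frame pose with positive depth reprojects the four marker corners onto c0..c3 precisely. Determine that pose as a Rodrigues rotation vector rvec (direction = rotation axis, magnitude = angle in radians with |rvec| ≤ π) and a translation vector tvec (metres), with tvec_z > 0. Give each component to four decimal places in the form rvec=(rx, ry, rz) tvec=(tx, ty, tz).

rvec=(0.1434, -0.0470, -0.2373) tvec=(0.6802, 0.0686, 1.4012)

Intrinsics K: fx=456.2, fy=721.1, cx=317.0, cy=233.8
Marker side s = 0.209 m; corners in marker frame (Z=0):
  M0 = (-0.1045, +0.1045, 0)
  M1 = (+0.1045, +0.1045, 0)
  M2 = (+0.1045, -0.1045, 0)
  M3 = (-0.1045, -0.1045, 0)
Detected image corners:
  c0 = (511.568007, 332.731401) px
  c1 = (575.933301, 307.083847) px
  c2 = (565.814428, 204.339945) px
  c3 = (499.973602, 230.100013) px
Planar DLT: solve 8×8 A·h = b for H (H[2,2]=1):
  H  [+322.77702 +108.42773 +538.45338]
  H  [-117.33543 +519.51127 +269.09860]
  H  [+0.02102 +0.10494 +1.00000]
B = K⁻¹H; ‖b₁‖=0.713673, ‖b₂‖=0.713673; λ = 2/(‖b₁‖+‖b₂‖) = 1.401203, sign → tz>0 ⇒ λ=+1.401203
r₁ = λ·B[:,0] = (+0.97093,-0.23755,+0.02946); r₂ = λ·B[:,1] = (+0.23086,+0.96181,+0.14704)
r₃ = r₁×r₂ = (-0.06326,-0.13596,+0.98869); SVD([r₁ r₂ r₃]) → R = UVᵀ:
  R  [+0.97093 +0.23086 -0.06326]
  R  [-0.23755 +0.96181 -0.13596]
  R  [+0.02946 +0.14704 +0.98869]
t = (+0.68019, +0.06859, +1.40120) m
tr R = 2.921433; θ = arccos((tr R − 1)/2) = 0.281224 rad = 16.113°
axis k = ((R−Rᵀ)₃₂, (R−Rᵀ)₁₃, (R−Rᵀ)₂₁) / (2 sinθ) = (+0.509851, -0.167049, -0.843888)
rvec = θ·k = (+0.143382, -0.046978, -0.237321)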